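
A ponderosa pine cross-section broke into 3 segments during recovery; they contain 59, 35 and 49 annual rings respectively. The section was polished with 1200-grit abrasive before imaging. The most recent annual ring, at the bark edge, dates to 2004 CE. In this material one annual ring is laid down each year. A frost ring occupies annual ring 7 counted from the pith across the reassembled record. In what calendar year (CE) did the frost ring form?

Total annual rings = 59 + 35 + 49 = 143.
The frost ring sits at annual ring 7 from the pith, so 143 − 7 = 136 annual rings formed after it.
2004 − 136 = 1868 CE.

1868 CE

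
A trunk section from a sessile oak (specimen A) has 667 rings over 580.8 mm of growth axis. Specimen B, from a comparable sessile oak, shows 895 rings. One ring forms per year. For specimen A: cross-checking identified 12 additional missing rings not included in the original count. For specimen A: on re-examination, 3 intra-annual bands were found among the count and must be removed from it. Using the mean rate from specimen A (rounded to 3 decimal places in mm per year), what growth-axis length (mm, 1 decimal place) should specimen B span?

768.8 mm

Specimen A: adjusted count: 667 − 3 + 12 = 676 rings.
A: Mean rate = 580.8 mm / 676 years ≈ 0.859 mm/yr.
For B, 0.859 mm/year × 895 years = 768.8 mm.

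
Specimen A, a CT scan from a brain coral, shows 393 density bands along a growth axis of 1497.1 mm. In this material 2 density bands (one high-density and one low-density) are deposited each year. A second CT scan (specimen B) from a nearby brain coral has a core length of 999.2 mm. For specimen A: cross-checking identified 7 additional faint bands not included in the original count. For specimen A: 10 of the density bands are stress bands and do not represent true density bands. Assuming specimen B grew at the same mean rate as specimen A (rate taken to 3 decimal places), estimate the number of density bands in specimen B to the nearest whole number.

Specimen A: true density band count = 393 − 10 + 7 = 390.
Specimen A: with 2 density bands per year, 390 / 2 = 195 years.
A: 1497.1 mm over 195 years gives 1497.1 / 195 ≈ 7.677 mm/yr.
Specimen B: 999.2 mm / 7.677 mm per year = 130.16 years; at 2 density bands per year that is 130.16 × 2 ≈ 260 density bands.

260 density bands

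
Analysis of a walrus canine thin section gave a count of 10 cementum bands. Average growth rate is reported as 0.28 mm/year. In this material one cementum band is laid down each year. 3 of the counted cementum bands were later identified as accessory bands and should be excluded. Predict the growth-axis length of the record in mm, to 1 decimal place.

2.0 mm

Correcting the raw count gives 10 − 3 = 7 true cementum bands.
Length ≈ 0.28 × 7 = 2.0 mm.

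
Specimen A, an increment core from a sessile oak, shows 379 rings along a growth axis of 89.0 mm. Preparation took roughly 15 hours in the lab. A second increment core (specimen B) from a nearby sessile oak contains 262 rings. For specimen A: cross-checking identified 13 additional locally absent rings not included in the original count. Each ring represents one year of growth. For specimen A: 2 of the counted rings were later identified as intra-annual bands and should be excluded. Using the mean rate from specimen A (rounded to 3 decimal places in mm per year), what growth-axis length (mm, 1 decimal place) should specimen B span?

Specimen A: true ring count = 379 − 2 + 13 = 390.
A: Mean rate = 89.0 mm / 390 years ≈ 0.228 mm per year.
B's length ≈ 0.228 × 262 = 59.7 mm.

59.7 mm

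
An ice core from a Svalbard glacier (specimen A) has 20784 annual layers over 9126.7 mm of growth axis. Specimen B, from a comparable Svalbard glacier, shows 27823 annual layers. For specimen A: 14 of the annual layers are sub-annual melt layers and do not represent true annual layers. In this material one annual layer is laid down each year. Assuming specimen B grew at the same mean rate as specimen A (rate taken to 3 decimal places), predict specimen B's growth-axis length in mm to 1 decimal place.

12214.3 mm

Specimen A: adjusted count: 20784 − 14 = 20770 annual layers.
A: Mean rate = 9126.7 mm / 20770 years ≈ 0.439 mm per year.
B's length ≈ 0.439 × 27823 = 12214.3 mm.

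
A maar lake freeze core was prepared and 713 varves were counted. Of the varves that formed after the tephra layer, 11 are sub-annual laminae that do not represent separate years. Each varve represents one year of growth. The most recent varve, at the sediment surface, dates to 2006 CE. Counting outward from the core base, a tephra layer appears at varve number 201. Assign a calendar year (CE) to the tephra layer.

1505 CE

Between varve 201 and the sediment surface there are 713 − 201 = 512 varves.
Removing the 11 false varves leaves 512 − 11 = 501 true varves beyond the tephra layer.
The varve at the sediment surface is 2006 CE, so the tephra layer dates to 2006 − 501 = 1505 CE.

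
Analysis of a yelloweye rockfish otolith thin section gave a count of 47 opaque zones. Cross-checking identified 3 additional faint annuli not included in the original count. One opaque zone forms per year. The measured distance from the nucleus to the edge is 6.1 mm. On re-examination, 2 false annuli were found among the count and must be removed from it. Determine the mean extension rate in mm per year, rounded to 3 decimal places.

0.127 mm per year

Correcting the raw count gives 47 − 2 + 3 = 48 true opaque zones.
6.1 mm over 48 years gives 6.1 / 48 ≈ 0.127 mm per year.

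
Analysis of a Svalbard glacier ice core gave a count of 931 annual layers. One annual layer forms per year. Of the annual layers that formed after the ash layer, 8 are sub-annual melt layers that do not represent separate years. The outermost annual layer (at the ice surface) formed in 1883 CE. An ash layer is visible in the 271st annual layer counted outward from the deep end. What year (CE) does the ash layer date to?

1231 CE

931 − 271 = 660 annual layers lie beyond the ash layer toward the ice surface.
Excluding 8 false annual layers: 660 − 8 = 652.
Counting back 652 years from 1883 CE places the ash layer in 1883 − 652 = 1231 CE.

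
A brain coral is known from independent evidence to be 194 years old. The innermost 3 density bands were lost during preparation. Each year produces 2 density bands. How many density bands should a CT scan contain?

385 density bands

194 years at 2 density bands per year gives 194 × 2 = 388 density bands.
388 − 3 missed = 385 density bands expected in the prepared section.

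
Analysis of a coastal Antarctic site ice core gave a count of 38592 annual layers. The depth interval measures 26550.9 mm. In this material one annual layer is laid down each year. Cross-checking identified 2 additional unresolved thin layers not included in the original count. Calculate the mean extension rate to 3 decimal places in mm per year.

Adjusted count: 38592 + 2 = 38594 annual layers.
26550.9 mm over 38594 years gives 26550.9 / 38594 ≈ 0.688 mm per year.

0.688 mm per year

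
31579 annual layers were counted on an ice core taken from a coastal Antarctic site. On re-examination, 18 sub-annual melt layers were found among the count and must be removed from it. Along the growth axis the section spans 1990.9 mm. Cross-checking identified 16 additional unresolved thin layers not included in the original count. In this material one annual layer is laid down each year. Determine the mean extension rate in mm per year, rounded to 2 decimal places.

After corrections the count is 31579 − 18 + 16 = 31577 annual layers.
Mean rate = 1990.9 mm / 31577 years ≈ 0.06 mm per year.

0.06 mm per year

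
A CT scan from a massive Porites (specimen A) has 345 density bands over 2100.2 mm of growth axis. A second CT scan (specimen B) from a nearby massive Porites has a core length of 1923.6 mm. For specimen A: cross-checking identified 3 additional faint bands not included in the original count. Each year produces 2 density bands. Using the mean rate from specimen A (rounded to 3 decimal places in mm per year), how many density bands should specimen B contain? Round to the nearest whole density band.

Specimen A: correcting the raw count gives 345 + 3 = 348 true density bands.
Specimen A: 348 density bands at 2 per year is 348 / 2 = 174 years.
A: Mean rate = 2100.2 mm / 174 years ≈ 12.070 mm/year.
For B, 1923.6 / 12.070 = 159.37 years; at 2 density bands per year that is 159.37 × 2 ≈ 319 density bands.

319 density bands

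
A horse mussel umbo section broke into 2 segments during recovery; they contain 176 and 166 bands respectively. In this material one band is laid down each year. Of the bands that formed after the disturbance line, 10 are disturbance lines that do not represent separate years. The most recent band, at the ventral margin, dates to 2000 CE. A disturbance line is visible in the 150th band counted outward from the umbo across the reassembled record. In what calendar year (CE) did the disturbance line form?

1818 CE

Total bands = 176 + 166 = 342.
342 − 150 = 192 bands lie beyond the disturbance line toward the ventral margin.
Excluding 10 false bands: 192 − 10 = 182.
The band at the ventral margin is 2000 CE, so the disturbance line dates to 2000 − 182 = 1818 CE.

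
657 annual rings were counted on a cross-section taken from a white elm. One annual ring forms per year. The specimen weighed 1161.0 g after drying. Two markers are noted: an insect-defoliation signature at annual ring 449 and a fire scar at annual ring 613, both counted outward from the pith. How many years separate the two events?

The two markers are separated by 613 − 449 = 164 annual rings.
At one annual ring per year, 164 years elapsed between them.

164 yr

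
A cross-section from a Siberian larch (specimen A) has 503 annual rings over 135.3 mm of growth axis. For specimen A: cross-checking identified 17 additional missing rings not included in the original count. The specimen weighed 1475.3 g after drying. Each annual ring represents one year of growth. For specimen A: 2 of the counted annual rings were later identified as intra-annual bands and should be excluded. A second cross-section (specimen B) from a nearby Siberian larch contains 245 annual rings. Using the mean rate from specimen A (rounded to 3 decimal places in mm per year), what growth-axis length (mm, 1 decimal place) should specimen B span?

Specimen A: after corrections the count is 503 − 2 + 17 = 518 annual rings.
A: Mean rate = 135.3 mm / 518 years ≈ 0.261 mm/year.
Length of B = 0.261 × 245 = 63.9 mm.

63.9 mm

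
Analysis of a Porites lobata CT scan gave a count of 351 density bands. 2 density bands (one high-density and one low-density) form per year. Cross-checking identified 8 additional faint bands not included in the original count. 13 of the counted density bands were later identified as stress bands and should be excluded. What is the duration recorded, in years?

173 years

Correcting the raw count gives 351 − 13 + 8 = 346 true density bands.
Dividing by 2 density bands per year: 346 / 2 = 173 years.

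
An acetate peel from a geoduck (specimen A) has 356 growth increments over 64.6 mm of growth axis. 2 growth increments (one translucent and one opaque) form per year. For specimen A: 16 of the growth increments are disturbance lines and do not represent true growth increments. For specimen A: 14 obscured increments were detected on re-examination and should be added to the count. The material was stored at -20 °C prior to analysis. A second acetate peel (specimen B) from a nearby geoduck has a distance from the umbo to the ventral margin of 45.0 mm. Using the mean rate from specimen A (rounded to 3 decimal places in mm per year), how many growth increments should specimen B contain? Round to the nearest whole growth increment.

Specimen A: after corrections the count is 356 − 16 + 14 = 354 growth increments.
Specimen A: dividing by 2 growth increments per year: 354 / 2 = 177 years.
A: Mean rate = 64.6 mm / 177 years ≈ 0.365 mm per year.
Specimen B: 45.0 mm / 0.365 mm per year = 123.29 years; at 2 growth increments per year that is 123.29 × 2 ≈ 247 growth increments.

247 growth increments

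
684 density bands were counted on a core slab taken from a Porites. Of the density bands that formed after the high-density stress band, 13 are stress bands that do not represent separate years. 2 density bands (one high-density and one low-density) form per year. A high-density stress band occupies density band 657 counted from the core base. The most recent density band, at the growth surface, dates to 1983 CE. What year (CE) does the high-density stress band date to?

Between density band 657 and the growth surface there are 684 − 657 = 27 density bands.
27 − 13 false = 14 true density bands after the high-density stress band.
Dividing by 2 density bands per year: 14 / 2 = 7 years.
1983 − 7 = 1976 CE.

1976 CE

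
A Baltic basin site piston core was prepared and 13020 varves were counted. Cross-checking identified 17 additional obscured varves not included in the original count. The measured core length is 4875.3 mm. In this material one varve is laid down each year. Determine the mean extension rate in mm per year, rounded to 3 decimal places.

After corrections the count is 13020 + 17 = 13037 varves.
Extension rate ≈ 4875.3 / 13037 = 0.374 mm per year.

0.374 mm per year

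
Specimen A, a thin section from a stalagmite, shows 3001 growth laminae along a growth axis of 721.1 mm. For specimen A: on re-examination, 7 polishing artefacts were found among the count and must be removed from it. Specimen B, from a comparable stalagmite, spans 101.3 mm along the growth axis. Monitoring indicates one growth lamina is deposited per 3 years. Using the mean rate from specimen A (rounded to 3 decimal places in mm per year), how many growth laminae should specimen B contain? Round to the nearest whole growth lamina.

422 growth laminae

Specimen A: correcting the raw count gives 3001 − 7 = 2994 true growth laminae.
Specimen A: multiplying by 3 years per growth lamina: 2994 × 3 = 8982 years.
A: 721.1 mm over 8982 years gives 721.1 / 8982 ≈ 0.080 mm/yr.
For B, 101.3 / 0.080 = 1266.25 years; at 3 years per growth lamina that is 1266.25 / 3 ≈ 422 growth laminae.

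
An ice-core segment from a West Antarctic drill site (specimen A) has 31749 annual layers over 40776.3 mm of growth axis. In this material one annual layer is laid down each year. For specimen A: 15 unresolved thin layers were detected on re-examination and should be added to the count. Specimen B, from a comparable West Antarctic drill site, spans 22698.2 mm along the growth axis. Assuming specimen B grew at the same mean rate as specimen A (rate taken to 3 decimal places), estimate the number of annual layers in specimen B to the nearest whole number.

17678 annual layers

Specimen A: after corrections the count is 31749 + 15 = 31764 annual layers.
A: Mean rate = 40776.3 mm / 31764 years ≈ 1.284 mm per year.
B spans 22698.2 / 1.284 = 17677.73 years ≈ 17678 annual layers.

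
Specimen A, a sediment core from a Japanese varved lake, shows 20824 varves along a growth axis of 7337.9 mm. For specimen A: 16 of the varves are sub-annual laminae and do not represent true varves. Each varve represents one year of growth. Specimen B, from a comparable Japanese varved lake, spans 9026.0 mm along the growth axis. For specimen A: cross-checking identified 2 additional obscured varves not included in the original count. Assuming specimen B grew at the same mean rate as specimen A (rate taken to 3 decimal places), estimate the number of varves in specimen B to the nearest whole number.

25569 varves

Specimen A: correcting the raw count gives 20824 − 16 + 2 = 20810 true varves.
A: Mean rate = 7337.9 mm / 20810 years ≈ 0.353 mm/yr.
Specimen B: 9026.0 mm / 0.353 mm per year = 25569.41 years ≈ 25569 varves.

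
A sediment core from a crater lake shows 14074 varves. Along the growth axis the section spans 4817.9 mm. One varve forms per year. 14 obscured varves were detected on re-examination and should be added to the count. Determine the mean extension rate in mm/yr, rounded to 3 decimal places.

True varve count = 14074 + 14 = 14088.
Mean rate = 4817.9 mm / 14088 years ≈ 0.342 mm/yr.

0.342 mm/yr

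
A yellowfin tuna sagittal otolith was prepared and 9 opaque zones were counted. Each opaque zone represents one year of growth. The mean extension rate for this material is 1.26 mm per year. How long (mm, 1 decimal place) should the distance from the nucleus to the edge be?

11.3 mm

The record spans 9 years at 1.26 mm per year.
Length ≈ 1.26 × 9 = 11.3 mm.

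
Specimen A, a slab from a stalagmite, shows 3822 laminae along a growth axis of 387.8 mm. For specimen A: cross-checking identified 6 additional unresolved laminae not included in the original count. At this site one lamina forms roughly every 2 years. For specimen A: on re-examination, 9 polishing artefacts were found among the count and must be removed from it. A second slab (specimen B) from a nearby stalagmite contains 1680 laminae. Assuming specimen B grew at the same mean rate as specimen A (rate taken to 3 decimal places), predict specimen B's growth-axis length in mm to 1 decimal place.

Specimen A: correcting the raw count gives 3822 − 9 + 6 = 3819 true laminae.
Specimen A: at 2 years per lamina, 3819 × 2 = 7638 years.
A: Mean rate = 387.8 mm / 7638 years ≈ 0.051 mm/year.
Specimen B: at 2 years per lamina, 1680 × 2 = 3360 years. B's length ≈ 0.051 × 3360 = 171.4 mm.

171.4 mm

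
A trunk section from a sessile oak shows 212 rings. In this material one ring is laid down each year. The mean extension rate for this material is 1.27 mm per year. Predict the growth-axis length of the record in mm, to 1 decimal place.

212 years of growth are recorded.
212 years at 1.27 mm/year gives 1.27 × 212 = 269.2 mm.

269.2 mm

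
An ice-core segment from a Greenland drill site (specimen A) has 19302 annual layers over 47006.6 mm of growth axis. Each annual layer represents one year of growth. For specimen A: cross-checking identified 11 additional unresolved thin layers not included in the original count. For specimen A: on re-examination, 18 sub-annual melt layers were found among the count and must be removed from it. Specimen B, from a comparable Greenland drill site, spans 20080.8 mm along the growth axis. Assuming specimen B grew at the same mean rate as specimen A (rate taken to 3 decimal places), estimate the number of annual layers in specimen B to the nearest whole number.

8243 annual layers

Specimen A: correcting the raw count gives 19302 − 18 + 11 = 19295 true annual layers.
A: Extension rate ≈ 47006.6 / 19295 = 2.436 mm/year.
B spans 20080.8 / 2.436 = 8243.35 years ≈ 8243 annual layers.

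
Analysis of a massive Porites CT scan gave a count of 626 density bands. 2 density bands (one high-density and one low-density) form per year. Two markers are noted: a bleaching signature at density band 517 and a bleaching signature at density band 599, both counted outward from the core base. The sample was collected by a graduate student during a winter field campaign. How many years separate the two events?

41 years

599 − 517 = 82 density bands lie between the two events.
Dividing by 2 density bands per year: 82 / 2 = 41 years.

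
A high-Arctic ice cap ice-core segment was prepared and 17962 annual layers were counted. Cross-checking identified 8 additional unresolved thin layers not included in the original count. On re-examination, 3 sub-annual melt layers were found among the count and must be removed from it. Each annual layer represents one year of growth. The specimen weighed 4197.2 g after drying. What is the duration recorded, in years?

True annual layer count = 17962 − 3 + 8 = 17967.
At one annual layer per year, that is 17967 years.

17967 years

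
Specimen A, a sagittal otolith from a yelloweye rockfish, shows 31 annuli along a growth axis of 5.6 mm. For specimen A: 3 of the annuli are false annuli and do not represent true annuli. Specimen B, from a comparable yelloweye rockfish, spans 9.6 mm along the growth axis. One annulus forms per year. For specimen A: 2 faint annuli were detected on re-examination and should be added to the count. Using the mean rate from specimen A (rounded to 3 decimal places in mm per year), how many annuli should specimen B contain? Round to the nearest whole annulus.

51 annuli

Specimen A: after corrections the count is 31 − 3 + 2 = 30 annuli.
A: 5.6 mm over 30 years gives 5.6 / 30 ≈ 0.187 mm/yr.
Specimen B: 9.6 mm / 0.187 mm per year = 51.34 years ≈ 51 annuli.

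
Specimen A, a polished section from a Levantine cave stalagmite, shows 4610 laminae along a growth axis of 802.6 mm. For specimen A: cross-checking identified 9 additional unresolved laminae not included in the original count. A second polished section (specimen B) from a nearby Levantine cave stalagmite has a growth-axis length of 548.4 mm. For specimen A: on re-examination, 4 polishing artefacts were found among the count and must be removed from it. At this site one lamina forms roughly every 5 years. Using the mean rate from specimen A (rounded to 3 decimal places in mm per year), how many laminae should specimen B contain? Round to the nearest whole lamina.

Specimen A: true lamina count = 4610 − 4 + 9 = 4615.
Specimen A: 4615 laminae at 5 years each span 4615 × 5 = 23075 years.
A: Extension rate ≈ 802.6 / 23075 = 0.035 mm/year.
B spans 548.4 / 0.035 = 15668.57 years; at 5 years per lamina that is 15668.57 / 5 ≈ 3134 laminae.

3134 laminae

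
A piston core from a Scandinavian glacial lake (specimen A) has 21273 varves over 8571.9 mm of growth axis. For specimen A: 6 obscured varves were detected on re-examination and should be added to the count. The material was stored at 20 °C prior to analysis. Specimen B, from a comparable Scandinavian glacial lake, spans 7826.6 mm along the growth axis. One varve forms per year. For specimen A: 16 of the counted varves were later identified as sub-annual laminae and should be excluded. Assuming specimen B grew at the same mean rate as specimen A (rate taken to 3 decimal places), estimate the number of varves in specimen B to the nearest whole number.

Specimen A: adjusted count: 21273 − 16 + 6 = 21263 varves.
A: Mean rate = 8571.9 mm / 21263 years ≈ 0.403 mm/year.
Specimen B: 7826.6 mm / 0.403 mm per year = 19420.84 years ≈ 19421 varves.

19421 varves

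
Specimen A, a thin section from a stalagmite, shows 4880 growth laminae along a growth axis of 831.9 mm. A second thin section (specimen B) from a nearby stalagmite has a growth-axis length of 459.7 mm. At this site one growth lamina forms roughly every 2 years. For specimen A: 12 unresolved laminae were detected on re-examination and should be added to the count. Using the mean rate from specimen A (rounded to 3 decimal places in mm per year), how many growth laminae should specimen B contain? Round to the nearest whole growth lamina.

2704 growth laminae

Specimen A: correcting the raw count gives 4880 + 12 = 4892 true growth laminae.
Specimen A: multiplying by 2 years per growth lamina: 4892 × 2 = 9784 years.
A: Extension rate ≈ 831.9 / 9784 = 0.085 mm per year.
For B, 459.7 / 0.085 = 5408.24 years; at 2 years per growth lamina that is 5408.24 / 2 ≈ 2704 growth laminae.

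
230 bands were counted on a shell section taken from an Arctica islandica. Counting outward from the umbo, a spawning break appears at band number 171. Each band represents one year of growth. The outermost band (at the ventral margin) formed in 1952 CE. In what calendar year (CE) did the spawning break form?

The spawning break sits at band 171 from the umbo, so 230 − 171 = 59 bands formed after it.
The band at the ventral margin is 1952 CE, so the spawning break dates to 1952 − 59 = 1893 CE.

1893 CE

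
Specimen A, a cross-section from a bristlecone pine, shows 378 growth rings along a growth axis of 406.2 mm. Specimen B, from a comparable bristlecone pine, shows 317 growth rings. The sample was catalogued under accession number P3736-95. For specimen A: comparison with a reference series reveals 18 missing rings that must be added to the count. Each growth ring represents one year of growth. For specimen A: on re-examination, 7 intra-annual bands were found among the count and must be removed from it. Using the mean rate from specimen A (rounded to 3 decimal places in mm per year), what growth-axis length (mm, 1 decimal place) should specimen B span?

Specimen A: adjusted count: 378 − 7 + 18 = 389 growth rings.
A: Extension rate ≈ 406.2 / 389 = 1.044 mm per year.
B's length ≈ 1.044 × 317 = 330.9 mm.

330.9 mm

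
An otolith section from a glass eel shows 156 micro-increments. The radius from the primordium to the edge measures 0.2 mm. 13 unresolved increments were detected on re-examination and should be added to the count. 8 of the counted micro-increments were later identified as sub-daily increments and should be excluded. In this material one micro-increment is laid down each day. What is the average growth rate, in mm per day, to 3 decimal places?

True micro-increment count = 156 − 8 + 13 = 161.
Extension rate ≈ 0.2 / 161 = 0.001 mm per day.

0.001 mm per day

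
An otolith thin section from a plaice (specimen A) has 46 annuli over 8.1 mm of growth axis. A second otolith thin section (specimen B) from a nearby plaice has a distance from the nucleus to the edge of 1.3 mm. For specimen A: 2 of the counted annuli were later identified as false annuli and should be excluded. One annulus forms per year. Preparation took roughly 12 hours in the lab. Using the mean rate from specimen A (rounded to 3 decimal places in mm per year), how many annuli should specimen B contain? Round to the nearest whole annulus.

Specimen A: after corrections the count is 46 − 2 = 44 annuli.
A: 8.1 mm over 44 years gives 8.1 / 44 ≈ 0.184 mm per year.
Specimen B: 1.3 mm / 0.184 mm per year = 7.07 years ≈ 7 annuli.

7 annuli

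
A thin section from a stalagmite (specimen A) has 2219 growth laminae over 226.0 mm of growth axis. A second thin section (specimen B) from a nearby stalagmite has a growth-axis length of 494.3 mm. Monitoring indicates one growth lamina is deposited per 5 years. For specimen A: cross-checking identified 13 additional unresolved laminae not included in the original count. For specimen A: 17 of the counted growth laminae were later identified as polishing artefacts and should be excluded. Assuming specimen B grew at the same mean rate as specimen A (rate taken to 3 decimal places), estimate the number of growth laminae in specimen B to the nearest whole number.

Specimen A: after corrections the count is 2219 − 17 + 13 = 2215 growth laminae.
Specimen A: at 5 years per growth lamina, 2215 × 5 = 11075 years.
A: Extension rate ≈ 226.0 / 11075 = 0.020 mm per year.
B spans 494.3 / 0.020 = 24715.00 years; at 5 years per growth lamina that is 24715.00 / 5 ≈ 4943 growth laminae.

4943 growth laminae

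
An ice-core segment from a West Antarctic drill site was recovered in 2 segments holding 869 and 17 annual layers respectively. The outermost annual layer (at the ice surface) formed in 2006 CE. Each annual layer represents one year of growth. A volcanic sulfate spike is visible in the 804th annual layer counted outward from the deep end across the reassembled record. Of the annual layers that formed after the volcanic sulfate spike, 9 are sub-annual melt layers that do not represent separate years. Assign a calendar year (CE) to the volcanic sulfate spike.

1933 CE

Total annual layers = 869 + 17 = 886.
886 − 804 = 82 annual layers lie beyond the volcanic sulfate spike toward the ice surface.
Removing the 9 false annual layers leaves 82 − 9 = 73 true annual layers beyond the volcanic sulfate spike.
2006 − 73 = 1933 CE.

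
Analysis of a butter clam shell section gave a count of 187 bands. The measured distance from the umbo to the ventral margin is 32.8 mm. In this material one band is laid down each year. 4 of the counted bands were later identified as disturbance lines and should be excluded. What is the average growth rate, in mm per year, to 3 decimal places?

0.179 mm per year

True band count = 187 − 4 = 183.
32.8 mm over 183 years gives 32.8 / 183 ≈ 0.179 mm per year.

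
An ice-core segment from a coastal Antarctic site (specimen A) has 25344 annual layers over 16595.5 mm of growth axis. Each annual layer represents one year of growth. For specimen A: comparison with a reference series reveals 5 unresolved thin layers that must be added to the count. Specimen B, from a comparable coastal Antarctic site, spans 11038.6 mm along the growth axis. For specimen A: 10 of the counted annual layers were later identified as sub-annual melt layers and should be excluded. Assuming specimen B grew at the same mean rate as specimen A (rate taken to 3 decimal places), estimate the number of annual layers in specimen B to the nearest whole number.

16853 annual layers

Specimen A: after corrections the count is 25344 − 10 + 5 = 25339 annual layers.
A: Extension rate ≈ 16595.5 / 25339 = 0.655 mm/yr.
B spans 11038.6 / 0.655 = 16852.82 years ≈ 16853 annual layers.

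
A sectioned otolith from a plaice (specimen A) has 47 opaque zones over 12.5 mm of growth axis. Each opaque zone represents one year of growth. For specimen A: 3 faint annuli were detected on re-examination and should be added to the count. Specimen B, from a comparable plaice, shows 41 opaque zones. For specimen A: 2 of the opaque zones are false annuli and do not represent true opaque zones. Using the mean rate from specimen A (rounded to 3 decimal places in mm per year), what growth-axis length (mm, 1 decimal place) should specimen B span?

Specimen A: correcting the raw count gives 47 − 2 + 3 = 48 true opaque zones.
A: Mean rate = 12.5 mm / 48 years ≈ 0.260 mm/year.
B's length ≈ 0.260 × 41 = 10.7 mm.

10.7 mm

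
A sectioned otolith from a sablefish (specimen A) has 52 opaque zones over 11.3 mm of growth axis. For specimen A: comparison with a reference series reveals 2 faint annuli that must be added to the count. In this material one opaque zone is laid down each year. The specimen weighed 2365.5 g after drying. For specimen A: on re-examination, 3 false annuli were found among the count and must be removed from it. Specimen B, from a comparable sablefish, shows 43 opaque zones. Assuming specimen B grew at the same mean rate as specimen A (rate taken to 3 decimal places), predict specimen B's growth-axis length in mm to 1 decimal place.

9.5 mm

Specimen A: true opaque zone count = 52 − 3 + 2 = 51.
A: Mean rate = 11.3 mm / 51 years ≈ 0.222 mm per year.
Length of B = 0.222 × 43 = 9.5 mm.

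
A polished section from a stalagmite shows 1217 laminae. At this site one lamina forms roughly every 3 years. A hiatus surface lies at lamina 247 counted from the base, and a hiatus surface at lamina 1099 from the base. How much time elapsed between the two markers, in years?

2556 years

Separation: 1099 − 247 = 852 laminae.
At 3 years per lamina, 852 × 3 = 2556 years.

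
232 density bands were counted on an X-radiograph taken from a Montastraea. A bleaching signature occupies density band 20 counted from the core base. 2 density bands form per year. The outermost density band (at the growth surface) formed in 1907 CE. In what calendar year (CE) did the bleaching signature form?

Between density band 20 and the growth surface there are 232 − 20 = 212 density bands.
Dividing by 2 density bands per year: 212 / 2 = 106 years.
Counting back 106 years from 1907 CE places the bleaching signature in 1907 − 106 = 1801 CE.

1801 CE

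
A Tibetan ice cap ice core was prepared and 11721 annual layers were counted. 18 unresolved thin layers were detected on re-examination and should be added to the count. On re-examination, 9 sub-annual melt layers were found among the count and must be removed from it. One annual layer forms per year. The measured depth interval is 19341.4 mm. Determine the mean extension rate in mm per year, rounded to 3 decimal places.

1.649 mm per year

Correcting the raw count gives 11721 − 9 + 18 = 11730 true annual layers.
Mean rate = 19341.4 mm / 11730 years ≈ 1.649 mm per year.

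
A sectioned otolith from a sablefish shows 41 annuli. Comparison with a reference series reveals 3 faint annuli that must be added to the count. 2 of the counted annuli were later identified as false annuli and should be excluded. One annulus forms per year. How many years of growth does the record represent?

True annulus count = 41 − 2 + 3 = 42.
At one annulus per year, that is 42 years.

42 years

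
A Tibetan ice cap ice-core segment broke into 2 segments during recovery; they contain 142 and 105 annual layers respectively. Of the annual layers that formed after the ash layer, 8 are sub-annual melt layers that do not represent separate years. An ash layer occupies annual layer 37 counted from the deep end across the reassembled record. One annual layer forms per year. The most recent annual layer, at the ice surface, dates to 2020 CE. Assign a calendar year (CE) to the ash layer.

1818 CE

Total annual layers = 142 + 105 = 247.
The ash layer sits at annual layer 37 from the deep end, so 247 − 37 = 210 annual layers formed after it.
Removing the 8 false annual layers leaves 210 − 8 = 202 true annual layers beyond the ash layer.
Counting back 202 years from 2020 CE places the ash layer in 2020 − 202 = 1818 CE.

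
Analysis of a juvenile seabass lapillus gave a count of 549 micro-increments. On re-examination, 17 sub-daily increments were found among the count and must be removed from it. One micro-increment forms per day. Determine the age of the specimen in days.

Adjusted count: 549 − 17 = 532 micro-increments.
With a one-to-one micro-increment periodicity this is 532 days.

532 days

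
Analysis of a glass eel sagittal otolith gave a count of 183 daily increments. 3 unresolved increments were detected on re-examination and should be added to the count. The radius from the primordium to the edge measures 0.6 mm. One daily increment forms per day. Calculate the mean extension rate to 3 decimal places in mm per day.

0.003 mm per day

Adjusted count: 183 + 3 = 186 daily increments.
Mean rate = 0.6 mm / 186 days ≈ 0.003 mm per day.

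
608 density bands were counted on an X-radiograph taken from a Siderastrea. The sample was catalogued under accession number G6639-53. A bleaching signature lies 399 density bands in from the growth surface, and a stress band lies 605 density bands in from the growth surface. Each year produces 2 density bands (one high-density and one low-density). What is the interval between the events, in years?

103 yr

605 − 399 = 206 density bands lie between the two events.
206 density bands at 2 per year is 206 / 2 = 103 years.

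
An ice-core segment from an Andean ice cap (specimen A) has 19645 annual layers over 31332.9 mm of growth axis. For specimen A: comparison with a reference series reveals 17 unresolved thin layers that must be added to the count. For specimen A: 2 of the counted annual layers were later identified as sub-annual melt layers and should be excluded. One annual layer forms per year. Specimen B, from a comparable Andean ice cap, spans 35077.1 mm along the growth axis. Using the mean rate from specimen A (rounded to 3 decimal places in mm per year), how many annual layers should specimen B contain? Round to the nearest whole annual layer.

22006 annual layers

Specimen A: adjusted count: 19645 − 2 + 17 = 19660 annual layers.
A: 31332.9 mm over 19660 years gives 31332.9 / 19660 ≈ 1.594 mm/year.
For B, 35077.1 / 1.594 = 22005.71 years ≈ 22006 annual layers.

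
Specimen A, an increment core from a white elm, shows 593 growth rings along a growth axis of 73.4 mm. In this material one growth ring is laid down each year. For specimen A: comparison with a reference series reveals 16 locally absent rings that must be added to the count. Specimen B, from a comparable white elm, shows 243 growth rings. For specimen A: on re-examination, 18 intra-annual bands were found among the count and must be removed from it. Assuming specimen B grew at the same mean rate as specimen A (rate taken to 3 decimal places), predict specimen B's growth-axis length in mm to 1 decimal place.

Specimen A: true growth ring count = 593 − 18 + 16 = 591.
A: Mean rate = 73.4 mm / 591 years ≈ 0.124 mm/year.
Length of B = 0.124 × 243 = 30.1 mm.

30.1 mm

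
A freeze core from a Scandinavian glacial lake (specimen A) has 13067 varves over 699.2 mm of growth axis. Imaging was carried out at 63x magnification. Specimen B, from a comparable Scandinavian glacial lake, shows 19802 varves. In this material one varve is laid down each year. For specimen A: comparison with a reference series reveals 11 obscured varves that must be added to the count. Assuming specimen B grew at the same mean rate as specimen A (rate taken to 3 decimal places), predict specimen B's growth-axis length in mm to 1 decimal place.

Specimen A: after corrections the count is 13067 + 11 = 13078 varves.
A: Mean rate = 699.2 mm / 13078 years ≈ 0.053 mm/year.
For B, 0.053 mm/year × 19802 years = 1049.5 mm.

1049.5 mm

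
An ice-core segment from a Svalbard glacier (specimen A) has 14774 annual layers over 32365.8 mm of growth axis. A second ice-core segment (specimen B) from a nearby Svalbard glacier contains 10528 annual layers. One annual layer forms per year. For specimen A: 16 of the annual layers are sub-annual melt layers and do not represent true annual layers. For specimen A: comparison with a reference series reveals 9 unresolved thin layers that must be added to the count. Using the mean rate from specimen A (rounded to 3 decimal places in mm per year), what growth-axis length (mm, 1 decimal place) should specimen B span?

23077.4 mm

Specimen A: correcting the raw count gives 14774 − 16 + 9 = 14767 true annual layers.
A: Mean rate = 32365.8 mm / 14767 years ≈ 2.192 mm/year.
B's length ≈ 2.192 × 10528 = 23077.4 mm.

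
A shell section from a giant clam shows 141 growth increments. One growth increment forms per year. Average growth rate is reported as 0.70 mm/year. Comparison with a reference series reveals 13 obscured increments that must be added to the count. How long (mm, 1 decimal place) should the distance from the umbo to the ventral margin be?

Correcting the raw count gives 141 + 13 = 154 true growth increments.
Predicted length = 0.70 mm/year × 154 years = 107.8 mm.

107.8 mm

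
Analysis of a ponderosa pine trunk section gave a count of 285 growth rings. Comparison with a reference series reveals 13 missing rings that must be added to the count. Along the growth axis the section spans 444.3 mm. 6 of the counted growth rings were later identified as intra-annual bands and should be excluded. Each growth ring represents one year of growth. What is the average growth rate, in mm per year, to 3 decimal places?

True growth ring count = 285 − 6 + 13 = 292.
Extension rate ≈ 444.3 / 292 = 1.522 mm per year.

1.522 mm per year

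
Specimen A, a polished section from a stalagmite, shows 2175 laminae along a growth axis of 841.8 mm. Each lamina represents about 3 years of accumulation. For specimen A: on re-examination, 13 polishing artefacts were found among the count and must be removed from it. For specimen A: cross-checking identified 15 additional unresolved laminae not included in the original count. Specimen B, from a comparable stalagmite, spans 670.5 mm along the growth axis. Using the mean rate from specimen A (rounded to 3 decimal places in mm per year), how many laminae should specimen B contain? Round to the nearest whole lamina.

Specimen A: after corrections the count is 2175 − 13 + 15 = 2177 laminae.
Specimen A: 2177 laminae at 3 years each span 2177 × 3 = 6531 years.
A: Mean rate = 841.8 mm / 6531 years ≈ 0.129 mm per year.
Specimen B: 670.5 mm / 0.129 mm per year = 5197.67 years; at 3 years per lamina that is 5197.67 / 3 ≈ 1733 laminae.

1733 laminae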